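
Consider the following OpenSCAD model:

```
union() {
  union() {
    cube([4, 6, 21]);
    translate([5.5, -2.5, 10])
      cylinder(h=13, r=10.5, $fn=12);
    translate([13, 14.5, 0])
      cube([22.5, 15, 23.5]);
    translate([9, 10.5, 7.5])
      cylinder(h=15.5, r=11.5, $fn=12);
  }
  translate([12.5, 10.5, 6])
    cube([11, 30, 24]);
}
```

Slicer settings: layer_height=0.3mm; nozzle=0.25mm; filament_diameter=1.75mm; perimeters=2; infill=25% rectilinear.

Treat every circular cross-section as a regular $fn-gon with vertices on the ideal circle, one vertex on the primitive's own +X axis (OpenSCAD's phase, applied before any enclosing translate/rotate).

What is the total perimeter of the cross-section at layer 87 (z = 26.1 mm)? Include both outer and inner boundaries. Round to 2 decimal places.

82.00 mm

At z = 26.1 mm: the cube is not intersected at this z (z outside [0, 21]); the cylinder at (5.5, -2.5) is not intersected at this z (z outside [10, 23]); the cube at (13, 14.5) is not intersected at this z (z outside [0, 23.5]); the cylinder at (9, 10.5) does not reach this height (z outside [7.5, 23]); Merging all regions: nothing is present at this height; the cube at (12.5, 10.5) is present — its section is the full 11×30 rectangle (perimeter 82.00 mm); Combining (union): only the 11×30 cube at (12.5, 10.5) is present, so the union is just that shape — boundary = 82.00 mm. Overall, the cross-section is a single solid region. Total boundary length (outer) = 82.00 mm.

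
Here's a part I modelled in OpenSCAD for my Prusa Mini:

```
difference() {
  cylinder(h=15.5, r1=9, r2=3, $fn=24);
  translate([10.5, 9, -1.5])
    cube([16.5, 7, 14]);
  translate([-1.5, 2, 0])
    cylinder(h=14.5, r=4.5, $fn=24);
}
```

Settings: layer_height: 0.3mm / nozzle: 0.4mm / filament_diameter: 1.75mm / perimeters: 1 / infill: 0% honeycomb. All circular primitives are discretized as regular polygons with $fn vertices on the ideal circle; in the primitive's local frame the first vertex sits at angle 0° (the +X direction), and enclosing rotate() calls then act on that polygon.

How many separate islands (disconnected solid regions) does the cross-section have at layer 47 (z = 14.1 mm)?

1

At z = 14.1 mm: the cone (r1=9→r2=3) has section circumradius 3.542 here — a regular 24-gon; the cube at (10.5, 9) is not intersected at this z (z outside [-1.5, 12.5]); the r=4.5 cylinder at (-1.5, 2) contributes a regular 24-gon of circumradius 4.5; After the difference (first − rest): starting from the cone, the r=4.5 cylinder at (-1.5, 2) partially overlaps it — only the 29.72 mm² overlap (of its 62.89 mm²) is removed, clipping the outline — 1 connected region. Overall, the cross-section is a single solid region. Island count = 1.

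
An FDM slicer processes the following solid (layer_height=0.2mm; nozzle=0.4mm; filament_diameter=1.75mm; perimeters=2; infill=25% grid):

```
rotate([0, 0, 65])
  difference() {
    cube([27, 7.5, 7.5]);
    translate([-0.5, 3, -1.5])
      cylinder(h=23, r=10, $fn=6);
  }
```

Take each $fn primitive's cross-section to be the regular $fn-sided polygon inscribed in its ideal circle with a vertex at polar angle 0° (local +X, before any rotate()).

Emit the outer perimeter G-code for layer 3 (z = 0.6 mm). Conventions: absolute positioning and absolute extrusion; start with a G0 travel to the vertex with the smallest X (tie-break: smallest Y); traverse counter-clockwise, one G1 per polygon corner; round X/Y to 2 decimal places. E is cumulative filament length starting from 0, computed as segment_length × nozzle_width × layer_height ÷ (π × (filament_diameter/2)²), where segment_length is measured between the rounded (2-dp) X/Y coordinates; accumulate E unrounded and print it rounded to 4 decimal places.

G0 X-3.88 Y9.42 Z0.60
G1 X1.30 Y9.88 E0.1730
G1 X3.28 Y7.04 E0.2881
G1 X11.41 Y24.47 E0.9278
G1 X4.61 Y27.64 E1.1773
G1 X-3.88 Y9.42 E1.8459

At z = 0.6 mm: the 27×7.5 cube contributes its full rectangle; the r=10 cylinder at (-0.5, 3) contributes a regular 6-gon of circumradius 10; Taking the first minus the rest: starting from the 27×7.5 cube, the r=10 cylinder at (-0.5, 3) partially overlaps it — only the 62.81 mm² overlap (of its 259.81 mm²) is removed, clipping the outline — 1 connected region; (whole slice rotated 65° about Z — lengths, areas and connectivity unchanged). The outline is a single polygon with 5 vertices. Extrusion per mm of travel: 0.4 × 0.2 / (π × 0.875²) = 0.033260. Accumulating E over each segment gives final E = 1.8459.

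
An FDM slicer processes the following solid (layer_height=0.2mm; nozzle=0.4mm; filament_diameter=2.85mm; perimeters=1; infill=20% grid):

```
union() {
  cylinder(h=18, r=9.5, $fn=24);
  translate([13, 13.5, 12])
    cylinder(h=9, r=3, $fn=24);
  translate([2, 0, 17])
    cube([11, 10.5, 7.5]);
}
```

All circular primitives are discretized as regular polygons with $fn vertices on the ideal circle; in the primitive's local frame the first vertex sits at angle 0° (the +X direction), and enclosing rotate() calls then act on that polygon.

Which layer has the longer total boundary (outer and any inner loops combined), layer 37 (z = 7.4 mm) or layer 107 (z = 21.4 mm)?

Layer 37 (z = 7.4): the r=9.5 cylinder gives a regular 24-gon of circumradius 9.5 (constant along its height) (perimeter = 2·24·9.500·sin(180°/24) = 59.52 mm); the cylinder at (13, 13.5) is absent (z outside [12, 21]); the cube at (2, 0) is not intersected at this z (z outside [17, 24.5]); Merging all regions: only the r=9.5 cylinder is present, so the union is just that shape — boundary = 59.52 mm. So its perimeter = 59.52 mm. Layer 107 (z = 21.4): the cylinder is absent (z outside [0, 18]); the cylinder at (13, 13.5) is absent (z outside [12, 21]); the cube at (2, 0) is present — its section is the full 11×10.5 rectangle (perimeter 43.00 mm); Taking the union: only the 11×10.5 cube at (2, 0) is present, so the union is just that shape — boundary = 43.00 mm. So its perimeter = 43.00 mm. Layer 37 is larger (59.52 vs 43.00 mm).

layer 37 (z = 7.4 mm)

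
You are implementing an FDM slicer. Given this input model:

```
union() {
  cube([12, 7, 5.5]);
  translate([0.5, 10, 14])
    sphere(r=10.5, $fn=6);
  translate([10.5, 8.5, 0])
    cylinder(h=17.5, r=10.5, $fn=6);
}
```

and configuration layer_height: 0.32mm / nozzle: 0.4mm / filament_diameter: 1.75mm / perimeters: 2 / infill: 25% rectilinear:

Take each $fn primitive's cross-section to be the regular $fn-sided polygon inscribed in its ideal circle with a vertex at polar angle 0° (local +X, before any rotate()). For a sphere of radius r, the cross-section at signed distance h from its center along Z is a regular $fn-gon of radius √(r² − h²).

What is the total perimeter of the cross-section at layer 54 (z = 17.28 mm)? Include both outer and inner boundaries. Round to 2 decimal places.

83.16 mm

At z = 17.28 mm: the cube does not reach this height (z outside [0, 5.5]); the sphere at (0.5, 10): section is a regular 6-gon, circumradius = √(r²−h²) = √(10.5²−3.28²) = 9.975 (perimeter = 2·6·9.975·sin(180°/6) = 59.85 mm); the cylinder at (10.5, 8.5): section is a regular 6-gon, circumradius r=10.5 (perimeter = 2·6·10.500·sin(180°/6) = 63.00 mm); Combining (union): the regions partially overlap (shared area 93.25 mm²), so the edge portions inside another operand are dropped and the merged outline is re-measured after clipping — boundary = 83.16 mm. Overall, the cross-section is a single solid region. Total boundary length (outer) = 83.16 mm.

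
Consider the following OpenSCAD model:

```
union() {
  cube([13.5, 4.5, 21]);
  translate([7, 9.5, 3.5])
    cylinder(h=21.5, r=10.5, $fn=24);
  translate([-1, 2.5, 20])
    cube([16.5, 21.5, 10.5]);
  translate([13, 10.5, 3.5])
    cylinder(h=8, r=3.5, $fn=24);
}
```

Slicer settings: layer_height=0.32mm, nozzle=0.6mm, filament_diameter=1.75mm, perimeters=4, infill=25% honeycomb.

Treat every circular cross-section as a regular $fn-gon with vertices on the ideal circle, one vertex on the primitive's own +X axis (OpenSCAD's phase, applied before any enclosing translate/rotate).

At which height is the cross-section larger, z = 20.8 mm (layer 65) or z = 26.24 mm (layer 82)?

Layer 65 (z = 20.8): the cube (footprint 13.5×4.5) is included at this height (area 60.75 mm²); the r=10.5 cylinder at (7, 9.5) gives a regular 24-gon of circumradius 10.5 (constant along its height) (area = (24/2)·10.500²·sin(360°/24) = 342.42 mm²); the cube at (-1, 2.5) (footprint 16.5×21.5) is included at this height (area 354.75 mm²); the cylinder at (13, 10.5) does not reach this height (z outside [3.5, 11.5]); Merging all regions: the regions partially overlap — summed areas 757.92 mm² minus the doubly-counted overlap 324.47 mm² gives 433.45 mm² — area = 433.45 mm². So its area = 433.45 mm². Layer 82 (z = 26.24): the cube is not intersected at this z (z outside [0, 21]); the cylinder at (7, 9.5) is absent (z outside [3.5, 25]); the cube at (-1, 2.5) (footprint 16.5×21.5) is included at this height (area 354.75 mm²); the cylinder at (13, 10.5) is absent (z outside [3.5, 11.5]); Merging all regions: only the 16.5×21.5 cube at (-1, 2.5) is present, so the union is just that shape — area = 354.75 mm². So its area = 354.75 mm². Layer 65 is larger (433.45 vs 354.75 mm²).

layer 65 (z = 20.8 mm)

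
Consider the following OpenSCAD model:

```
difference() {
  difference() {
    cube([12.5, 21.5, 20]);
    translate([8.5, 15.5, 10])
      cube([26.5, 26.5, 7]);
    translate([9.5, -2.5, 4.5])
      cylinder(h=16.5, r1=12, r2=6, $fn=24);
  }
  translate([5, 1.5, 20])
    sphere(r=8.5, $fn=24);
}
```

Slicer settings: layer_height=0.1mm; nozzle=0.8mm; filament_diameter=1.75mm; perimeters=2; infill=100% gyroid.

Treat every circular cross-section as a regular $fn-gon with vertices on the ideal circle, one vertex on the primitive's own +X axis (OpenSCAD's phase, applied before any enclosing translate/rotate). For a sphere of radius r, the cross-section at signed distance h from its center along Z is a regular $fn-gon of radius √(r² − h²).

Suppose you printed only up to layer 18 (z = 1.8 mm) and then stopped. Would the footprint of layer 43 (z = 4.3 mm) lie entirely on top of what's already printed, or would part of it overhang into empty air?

entirely on top

Compare the two slices. At z = 1.8: the cube (footprint 12.5×21.5) is included at this height (area 268.75 mm²); the cube at (8.5, 15.5) is absent (z outside [10, 17]); the cone at (9.5, -2.5) is not intersected at this z (z outside [4.5, 21]); Taking the first minus the rest: none of the subtracted shapes is present at this height, so the 12.5×21.5 cube is unchanged — area = 268.75 mm²; the sphere at (5, 1.5) does not reach this height (|z−center|=18.200 > r=8.5); Taking the first minus the rest: none of the subtracted shapes is present at this height, so that combined region is unchanged — area = 268.75 mm². At z = 4.3: the cube (footprint 12.5×21.5) is included at this height (area 268.75 mm²); the cube at (8.5, 15.5) does not reach this height (z outside [10, 17]); the cone at (9.5, -2.5) is not intersected at this z (z outside [4.5, 21]); After the difference (first − rest): none of the subtracted shapes is present at this height, so the 12.5×21.5 cube is unchanged — area = 268.75 mm²; the sphere at (5, 1.5) is not intersected at this z (|z−center|=15.700 > r=8.5); After the difference (first − rest): none of the subtracted shapes is present at this height, so the result so far is unchanged — area = 268.75 mm². Checking containment: the cross-section at z = 4.3 is a subset of the cross-section at z = 1.8.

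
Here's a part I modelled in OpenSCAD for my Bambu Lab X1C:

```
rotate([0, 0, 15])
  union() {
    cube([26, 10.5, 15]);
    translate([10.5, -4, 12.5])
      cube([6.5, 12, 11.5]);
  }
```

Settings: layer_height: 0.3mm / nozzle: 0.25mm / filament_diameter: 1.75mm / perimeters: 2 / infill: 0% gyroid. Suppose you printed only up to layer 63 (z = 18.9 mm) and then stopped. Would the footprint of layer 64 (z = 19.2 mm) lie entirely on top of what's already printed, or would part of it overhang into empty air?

entirely on top

Compare the two slices. At z = 18.9: the cube is absent (z outside [0, 15]); the cube at (10.5, -4) is present — its section is the full 6.5×12 rectangle (area 78.00 mm²); Combining (union): only the 6.5×12 cube at (10.5, -4) is present, so the union is just that shape — area = 78.00 mm²; (rotated 15° about Z; rotation is an isometry so areas/perimeters/island counts are preserved). At z = 19.2: the cube does not reach this height (z outside [0, 15]); the cube at (10.5, -4) is present — its section is the full 6.5×12 rectangle (area 78.00 mm²); Combining (union): only the 6.5×12 cube at (10.5, -4) is present, so the union is just that shape — area = 78.00 mm²; (rotated 15° about Z; rotation is an isometry so areas/perimeters/island counts are preserved). Checking containment: the cross-section at z = 19.2 is a subset of the cross-section at z = 18.9.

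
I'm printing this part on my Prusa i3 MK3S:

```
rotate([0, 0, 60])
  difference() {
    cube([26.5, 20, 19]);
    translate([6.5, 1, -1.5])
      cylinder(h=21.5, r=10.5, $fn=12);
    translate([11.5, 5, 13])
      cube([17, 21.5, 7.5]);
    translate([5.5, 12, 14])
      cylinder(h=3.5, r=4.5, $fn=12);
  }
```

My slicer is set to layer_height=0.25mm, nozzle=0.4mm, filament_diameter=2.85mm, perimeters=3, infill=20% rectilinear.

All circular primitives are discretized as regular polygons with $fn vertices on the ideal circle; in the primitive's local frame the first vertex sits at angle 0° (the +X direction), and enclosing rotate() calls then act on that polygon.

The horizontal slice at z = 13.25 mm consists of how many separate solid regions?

2

At z = 13.25 mm: the 26.5×20 cube contributes its full rectangle; the cylinder at (6.5, 1): section is a regular 12-gon, circumradius r=10.5; the 17×21.5 cube at (11.5, 5) contributes its full rectangle; the cylinder at (5.5, 12) is not intersected at this z (z outside [14, 17.5]); Taking the first minus the rest: starting from the 26.5×20 cube, the r=10.5 cylinder at (6.5, 1) partially overlaps it — only the 161.57 mm² overlap (of its 330.75 mm²) is removed, clipping the outline; the 17×21.5 cube at (11.5, 5) partially overlaps it — only the 211.32 mm² overlap (of its 365.50 mm²) is removed, clipping the outline — 2 connected regions; (whole slice rotated 60° about Z — lengths, areas and connectivity unchanged). The result has 2 disconnected regions.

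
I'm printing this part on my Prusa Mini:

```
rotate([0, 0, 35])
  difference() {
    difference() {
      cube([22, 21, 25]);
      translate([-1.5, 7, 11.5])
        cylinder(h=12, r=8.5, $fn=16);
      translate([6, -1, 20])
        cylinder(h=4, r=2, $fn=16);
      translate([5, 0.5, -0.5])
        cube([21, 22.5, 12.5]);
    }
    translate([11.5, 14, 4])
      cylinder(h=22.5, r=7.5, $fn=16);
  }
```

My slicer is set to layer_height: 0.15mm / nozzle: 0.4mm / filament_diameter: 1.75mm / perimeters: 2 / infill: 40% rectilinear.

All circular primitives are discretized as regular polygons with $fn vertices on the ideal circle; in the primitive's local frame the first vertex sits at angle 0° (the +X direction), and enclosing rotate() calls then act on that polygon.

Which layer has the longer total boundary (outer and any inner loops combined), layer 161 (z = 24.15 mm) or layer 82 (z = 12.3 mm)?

layer 161 (z = 24.15 mm)

Layer 161 (z = 24.15): the cube is present — its section is the full 22×21 rectangle (perimeter 86.00 mm); the cylinder at (-1.5, 7) does not reach this height (z outside [11.5, 23.5]); the cylinder at (6, -1) is absent (z outside [20, 24]); the cube at (5, 0.5) is not intersected at this z (z outside [-0.5, 12]); Taking the first minus the rest: none of the subtracted shapes is present at this height, so the 22×21 cube is unchanged — boundary = 86.00 mm; the r=7.5 cylinder at (11.5, 14) gives a regular 16-gon of circumradius 7.5 (constant along its height) (perimeter = 2·16·7.500·sin(180°/16) = 46.82 mm); Subtracting the remaining from the first: starting from that combined region, the r=7.5 cylinder at (11.5, 14) partially overlaps it — only the 170.95 mm² overlap (of its 172.21 mm²) is removed, clipping the outline — boundary = 122.67 mm; (rotated 35° about Z; rotation is an isometry so areas/perimeters/island counts are preserved). So its perimeter = 122.67 mm. Layer 82 (z = 12.3): the cube (footprint 22×21) is included at this height (perimeter 86.00 mm); the r=8.5 cylinder at (-1.5, 7) contributes a regular 16-gon of circumradius 8.5 (perimeter = 2·16·8.500·sin(180°/16) = 53.06 mm); the cylinder at (6, -1) does not reach this height (z outside [20, 24]); the cube at (5, 0.5) is absent (z outside [-0.5, 12]); Subtracting the remaining from the first: starting from the 22×21 cube, the r=8.5 cylinder at (-1.5, 7) partially overlaps it — only the 83.20 mm² overlap (of its 221.19 mm²) is removed, clipping the outline — boundary = 87.92 mm; the r=7.5 cylinder at (11.5, 14) gives a regular 16-gon of circumradius 7.5 (constant along its height) (perimeter = 2·16·7.500·sin(180°/16) = 46.82 mm); After the difference (first − rest): starting from that combined region, the r=7.5 cylinder at (11.5, 14) partially overlaps it — only the 167.07 mm² overlap (of its 172.21 mm²) is removed, clipping the outline — boundary = 113.15 mm; (rotated 35° about Z; rotation is an isometry so areas/perimeters/island counts are preserved). So its perimeter = 113.15 mm. Layer 161 is larger (122.67 vs 113.15 mm).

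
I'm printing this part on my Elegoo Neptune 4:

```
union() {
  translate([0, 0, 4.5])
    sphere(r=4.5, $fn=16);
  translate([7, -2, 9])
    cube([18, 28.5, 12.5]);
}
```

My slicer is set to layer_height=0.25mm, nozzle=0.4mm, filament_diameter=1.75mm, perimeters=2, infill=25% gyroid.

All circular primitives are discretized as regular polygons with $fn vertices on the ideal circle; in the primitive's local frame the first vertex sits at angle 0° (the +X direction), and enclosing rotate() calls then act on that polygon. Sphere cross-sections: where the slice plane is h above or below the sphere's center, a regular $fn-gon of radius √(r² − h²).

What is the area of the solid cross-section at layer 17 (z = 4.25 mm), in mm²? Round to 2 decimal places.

61.80 mm²

At z = 4.25 mm: the r=4.5 sphere contributes a regular 16-gon of circumradius √(4.5²−0.25²) = 4.493 (area = (16/2)·4.493²·sin(360°/16) = 61.80 mm²); the cube at (7, -2) is not intersected at this z (z outside [9, 21.5]); Taking the union: only the r=4.5 sphere is present, so the union is just that shape — area = 61.80 mm². Overall, the cross-section is a single solid region. Net area = 61.80 mm².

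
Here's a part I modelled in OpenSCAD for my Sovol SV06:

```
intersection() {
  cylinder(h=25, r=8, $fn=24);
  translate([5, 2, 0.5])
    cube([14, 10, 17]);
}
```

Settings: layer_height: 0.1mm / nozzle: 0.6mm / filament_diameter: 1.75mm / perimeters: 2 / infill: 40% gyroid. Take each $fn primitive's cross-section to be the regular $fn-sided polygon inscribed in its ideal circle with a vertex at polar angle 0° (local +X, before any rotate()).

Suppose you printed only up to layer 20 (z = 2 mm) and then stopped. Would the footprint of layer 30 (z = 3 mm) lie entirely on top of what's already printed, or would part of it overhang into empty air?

entirely on top

Compare the two slices. At z = 2: the cylinder: section is a regular 24-gon, circumradius r=8 (area = (24/2)·8.000²·sin(360°/24) = 198.77 mm²); the cube at (5, 2) (footprint 14×10) is included at this height (area 140.00 mm²); Keeping only the common overlap: the 14×10 cube at (5, 2) partially overlaps the r=8 cylinder; clipping to the common part keeps 6.99 mm² — area = 6.99 mm². At z = 3: the r=8 cylinder gives a regular 24-gon of circumradius 8 (constant along its height) (area = (24/2)·8.000²·sin(360°/24) = 198.77 mm²); the 14×10 cube at (5, 2) contributes its full rectangle (area 140.00 mm²); After intersecting: the 14×10 cube at (5, 2) partially overlaps the r=8 cylinder; clipping to the common part keeps 6.99 mm² — area = 6.99 mm². Checking containment: the cross-section at z = 3 is a subset of the cross-section at z = 2.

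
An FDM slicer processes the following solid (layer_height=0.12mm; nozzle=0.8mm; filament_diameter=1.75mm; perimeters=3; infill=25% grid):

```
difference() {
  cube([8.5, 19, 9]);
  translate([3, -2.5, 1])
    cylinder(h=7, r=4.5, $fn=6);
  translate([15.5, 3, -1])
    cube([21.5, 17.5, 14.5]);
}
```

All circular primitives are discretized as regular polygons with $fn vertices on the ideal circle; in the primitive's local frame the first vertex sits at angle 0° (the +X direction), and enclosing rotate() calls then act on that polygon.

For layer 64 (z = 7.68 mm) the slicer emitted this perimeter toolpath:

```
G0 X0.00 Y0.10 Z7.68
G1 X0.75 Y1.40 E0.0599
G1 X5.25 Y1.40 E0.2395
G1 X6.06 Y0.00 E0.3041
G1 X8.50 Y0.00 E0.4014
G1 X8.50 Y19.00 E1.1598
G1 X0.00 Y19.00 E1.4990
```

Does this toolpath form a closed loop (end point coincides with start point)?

no

Start point (G0): (0.00, 0.10). End point (last G1): the path does not return to the start — open.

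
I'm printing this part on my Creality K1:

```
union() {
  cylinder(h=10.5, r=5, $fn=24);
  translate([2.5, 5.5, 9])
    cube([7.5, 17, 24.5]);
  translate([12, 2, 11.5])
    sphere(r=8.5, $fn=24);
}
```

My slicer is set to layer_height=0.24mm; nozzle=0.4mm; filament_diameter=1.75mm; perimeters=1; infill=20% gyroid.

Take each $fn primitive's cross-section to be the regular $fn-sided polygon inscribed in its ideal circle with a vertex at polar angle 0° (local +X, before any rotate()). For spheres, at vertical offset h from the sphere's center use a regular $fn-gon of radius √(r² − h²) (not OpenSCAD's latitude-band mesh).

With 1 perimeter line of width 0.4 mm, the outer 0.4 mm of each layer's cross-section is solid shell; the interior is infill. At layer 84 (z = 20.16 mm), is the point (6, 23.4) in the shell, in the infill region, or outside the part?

At z = 20.16 mm: the cylinder is absent (z outside [0, 10.5]); the 7.5×17 cube at (2.5, 5.5) contributes its full rectangle; the sphere at (12, 2) does not reach this height (|z−center|=8.660 > r=8.5); Taking the union: only the 7.5×17 cube at (2.5, 5.5) is present, so the union is just that shape — 1 connected region. Overall, the cross-section is a single solid region. The nearest boundary edge runs (10.00, 22.50)→(2.50, 22.50); distance from the point to it = 0.90 mm. The point is not inside any of the regions above, so it lies outside the cross-section (0.90 mm from the nearest boundary).

outside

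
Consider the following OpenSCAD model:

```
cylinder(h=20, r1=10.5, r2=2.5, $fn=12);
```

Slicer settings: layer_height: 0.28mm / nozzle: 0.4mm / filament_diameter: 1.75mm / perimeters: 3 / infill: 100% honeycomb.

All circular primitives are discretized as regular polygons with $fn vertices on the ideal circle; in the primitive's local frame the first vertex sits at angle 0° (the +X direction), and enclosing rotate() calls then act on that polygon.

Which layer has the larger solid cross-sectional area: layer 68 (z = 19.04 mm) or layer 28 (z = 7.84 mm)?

layer 28 (z = 7.84 mm)

Layer 68 (z = 19.04): the cone (r1=10.5→r2=2.5) has section circumradius 2.884 here — a regular 12-gon (area = (12/2)·2.884²·sin(360°/12) = 24.95 mm²). So its area = 24.95 mm². Layer 28 (z = 7.84): the cone: at t=0.392 of its height the radius interpolates to r₁+(r₂−r₁)t = 7.364, giving a regular 12-gon of that circumradius (area = (12/2)·7.364²·sin(360°/12) = 162.69 mm²). So its area = 162.69 mm². Layer 28 is larger (162.69 vs 24.95 mm²).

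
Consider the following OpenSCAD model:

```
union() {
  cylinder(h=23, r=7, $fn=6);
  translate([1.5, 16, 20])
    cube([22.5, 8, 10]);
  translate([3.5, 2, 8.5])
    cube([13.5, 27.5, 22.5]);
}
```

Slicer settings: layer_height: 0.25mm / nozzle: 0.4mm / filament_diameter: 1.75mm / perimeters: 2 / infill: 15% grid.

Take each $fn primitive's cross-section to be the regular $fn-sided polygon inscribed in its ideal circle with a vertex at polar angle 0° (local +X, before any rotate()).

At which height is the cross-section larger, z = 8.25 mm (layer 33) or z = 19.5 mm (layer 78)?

layer 78 (z = 19.5 mm)

Layer 33 (z = 8.25): the cylinder: section is a regular 6-gon, circumradius r=7 (area = (6/2)·7.000²·sin(360°/6) = 127.31 mm²); the cube at (1.5, 16) is not intersected at this z (z outside [20, 30]); the cube at (3.5, 2) does not reach this height (z outside [8.5, 31]); Taking the union: only the r=7 cylinder is present, so the union is just that shape — area = 127.31 mm². So its area = 127.31 mm². Layer 78 (z = 19.5): the cylinder: section is a regular 6-gon, circumradius r=7 (area = (6/2)·7.000²·sin(360°/6) = 127.31 mm²); the cube at (1.5, 16) is not intersected at this z (z outside [20, 30]); the cube at (3.5, 2) (footprint 13.5×27.5) is included at this height (area 371.25 mm²); Combining (union): the regions partially overlap — summed areas 498.56 mm² minus the doubly-counted overlap 4.76 mm² gives 493.79 mm² — area = 493.79 mm². So its area = 493.79 mm². Layer 78 is larger (493.79 vs 127.31 mm²).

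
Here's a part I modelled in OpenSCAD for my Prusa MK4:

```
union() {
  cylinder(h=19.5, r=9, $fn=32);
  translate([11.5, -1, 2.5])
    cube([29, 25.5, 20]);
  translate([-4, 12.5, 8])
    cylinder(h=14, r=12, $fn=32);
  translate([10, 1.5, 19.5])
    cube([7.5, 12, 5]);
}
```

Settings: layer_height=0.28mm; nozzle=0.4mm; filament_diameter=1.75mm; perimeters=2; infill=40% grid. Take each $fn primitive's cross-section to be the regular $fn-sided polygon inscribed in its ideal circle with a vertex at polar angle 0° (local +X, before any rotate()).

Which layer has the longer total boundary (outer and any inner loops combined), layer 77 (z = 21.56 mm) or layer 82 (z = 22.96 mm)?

Layer 77 (z = 21.56): the cylinder is not intersected at this z (z outside [0, 19.5]); the cube at (11.5, -1) is present — its section is the full 29×25.5 rectangle (perimeter 109.00 mm); the cylinder at (-4, 12.5): section is a regular 32-gon, circumradius r=12 (perimeter = 2·32·12.000·sin(180°/32) = 75.28 mm); the cube at (10, 1.5) is present — its section is the full 7.5×12 rectangle (perimeter 39.00 mm); Combining (union): the regions partially overlap (shared area 72.00 mm²), so the edge portions inside another operand are dropped and the merged outline is re-measured after clipping — boundary = 187.28 mm. So its perimeter = 187.28 mm. Layer 82 (z = 22.96): the cylinder is not intersected at this z (z outside [0, 19.5]); the cube at (11.5, -1) is not intersected at this z (z outside [2.5, 22.5]); the cylinder at (-4, 12.5) is absent (z outside [8, 22]); the 7.5×12 cube at (10, 1.5) contributes its full rectangle (perimeter 39.00 mm); Merging all regions: only the 7.5×12 cube at (10, 1.5) is present, so the union is just that shape — boundary = 39.00 mm. So its perimeter = 39.00 mm. Layer 77 is larger (187.28 vs 39.00 mm).

layer 77 (z = 21.56 mm)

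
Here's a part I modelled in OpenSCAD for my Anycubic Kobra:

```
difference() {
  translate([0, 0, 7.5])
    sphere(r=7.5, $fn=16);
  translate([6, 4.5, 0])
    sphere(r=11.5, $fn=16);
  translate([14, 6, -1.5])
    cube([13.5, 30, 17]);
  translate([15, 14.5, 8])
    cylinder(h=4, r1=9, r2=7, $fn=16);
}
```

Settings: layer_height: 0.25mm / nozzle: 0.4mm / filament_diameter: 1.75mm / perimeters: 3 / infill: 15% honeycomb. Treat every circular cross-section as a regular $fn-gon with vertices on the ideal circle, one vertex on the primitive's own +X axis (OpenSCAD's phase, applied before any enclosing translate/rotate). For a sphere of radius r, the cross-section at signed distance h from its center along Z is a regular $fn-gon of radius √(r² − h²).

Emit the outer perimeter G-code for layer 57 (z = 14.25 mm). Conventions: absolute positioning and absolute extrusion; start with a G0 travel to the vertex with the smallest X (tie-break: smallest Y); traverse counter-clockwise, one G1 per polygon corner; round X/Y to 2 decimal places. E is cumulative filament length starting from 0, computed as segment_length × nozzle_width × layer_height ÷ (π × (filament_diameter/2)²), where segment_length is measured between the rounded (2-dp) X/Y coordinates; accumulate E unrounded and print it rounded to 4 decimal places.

G0 X-3.27 Y0.00 Z14.25
G1 X-3.02 Y-1.25 E0.0530
G1 X-2.31 Y-2.31 E0.1060
G1 X-1.25 Y-3.02 E0.1591
G1 X0.00 Y-3.27 E0.2121
G1 X1.25 Y-3.02 E0.2651
G1 X2.31 Y-2.31 E0.3181
G1 X3.02 Y-1.25 E0.3712
G1 X3.27 Y0.00 E0.4242
G1 X3.02 Y1.25 E0.4772
G1 X2.31 Y2.31 E0.5302
G1 X1.25 Y3.02 E0.5832
G1 X0.00 Y3.27 E0.6362
G1 X-1.25 Y3.02 E0.6892
G1 X-2.31 Y2.31 E0.7423
G1 X-3.02 Y1.25 E0.7953
G1 X-3.27 Y0.00 E0.8483

At z = 14.25 mm: the r=7.5 sphere slices to a regular 16-gon of circumradius 3.269 (√(r²−h²) with h=6.75 from center); the sphere at (6, 4.5) does not reach this height (|z−center|=14.250 > r=11.5); the 13.5×30 cube at (14, 6) contributes its full rectangle; the cone at (15, 14.5) is absent (z outside [8, 12]); After the difference (first − rest): starting from the r=7.5 sphere, the 13.5×30 cube at (14, 6) misses the remaining region (no effect) — 1 connected region. The outline is a single polygon with 16 vertices. Extrusion per mm of travel: 0.4 × 0.25 / (π × 0.875²) = 0.041575. Accumulating E over each segment gives final E = 0.8483.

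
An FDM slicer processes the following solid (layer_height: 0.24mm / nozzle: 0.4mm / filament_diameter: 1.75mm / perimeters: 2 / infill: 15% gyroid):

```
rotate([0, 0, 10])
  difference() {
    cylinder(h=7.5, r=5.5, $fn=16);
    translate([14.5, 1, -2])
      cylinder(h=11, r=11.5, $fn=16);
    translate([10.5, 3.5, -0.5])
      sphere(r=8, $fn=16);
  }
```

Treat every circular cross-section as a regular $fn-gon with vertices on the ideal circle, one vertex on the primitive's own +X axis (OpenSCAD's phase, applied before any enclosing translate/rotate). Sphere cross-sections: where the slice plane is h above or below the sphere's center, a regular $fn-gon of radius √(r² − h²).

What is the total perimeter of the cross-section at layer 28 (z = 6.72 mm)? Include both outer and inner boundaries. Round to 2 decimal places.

At z = 6.72 mm: the r=5.5 cylinder contributes a regular 16-gon of circumradius 5.5 (perimeter = 2·16·5.500·sin(180°/16) = 34.34 mm); the r=11.5 cylinder at (14.5, 1) gives a regular 16-gon of circumradius 11.5 (constant along its height) (perimeter = 2·16·11.500·sin(180°/16) = 71.79 mm); the r=8 sphere at (10.5, 3.5) contributes a regular 16-gon of circumradius √(8²−7.22²) = 3.446 (perimeter = 2·16·3.446·sin(180°/16) = 21.51 mm); Taking the first minus the rest: starting from the r=5.5 cylinder, the r=11.5 cylinder at (14.5, 1) partially overlaps it — only the 11.75 mm² overlap (of its 404.88 mm²) is removed, clipping the outline; the r=8 sphere at (10.5, 3.5) misses the remaining region (no effect) — boundary = 33.63 mm; (rotated 10° about Z; rotation is an isometry so areas/perimeters/island counts are preserved). Overall, the cross-section is a single solid region. Total boundary length (outer) = 33.63 mm.

33.63 mm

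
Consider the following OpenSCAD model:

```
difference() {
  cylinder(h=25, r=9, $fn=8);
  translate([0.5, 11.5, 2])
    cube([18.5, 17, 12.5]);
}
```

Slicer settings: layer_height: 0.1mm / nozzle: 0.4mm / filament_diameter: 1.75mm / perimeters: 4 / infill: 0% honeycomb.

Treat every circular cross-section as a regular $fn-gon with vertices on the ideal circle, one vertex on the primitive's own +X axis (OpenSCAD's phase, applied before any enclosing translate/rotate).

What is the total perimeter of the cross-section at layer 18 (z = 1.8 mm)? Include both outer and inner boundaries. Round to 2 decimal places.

55.11 mm

At z = 1.8 mm: the r=9 cylinder gives a regular 8-gon of circumradius 9 (constant along its height) (perimeter = 2·8·9.000·sin(180°/8) = 55.11 mm); the cube at (0.5, 11.5) is absent (z outside [2, 14.5]); After the difference (first − rest): none of the subtracted shapes is present at this height, so the r=9 cylinder is unchanged — boundary = 55.11 mm. Overall, the cross-section is a single solid region. Total boundary length (outer) = 55.11 mm.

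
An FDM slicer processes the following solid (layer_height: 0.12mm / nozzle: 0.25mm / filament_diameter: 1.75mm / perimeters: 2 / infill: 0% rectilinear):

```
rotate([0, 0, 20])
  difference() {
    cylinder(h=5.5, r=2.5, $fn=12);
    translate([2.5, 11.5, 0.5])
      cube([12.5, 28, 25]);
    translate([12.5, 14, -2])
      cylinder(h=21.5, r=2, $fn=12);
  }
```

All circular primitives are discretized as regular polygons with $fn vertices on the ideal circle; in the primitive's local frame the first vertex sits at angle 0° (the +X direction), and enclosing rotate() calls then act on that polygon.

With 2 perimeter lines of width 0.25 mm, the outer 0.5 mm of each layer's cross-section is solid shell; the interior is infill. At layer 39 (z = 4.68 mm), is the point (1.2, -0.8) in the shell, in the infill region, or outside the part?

At z = 4.68 mm: the cylinder: section is a regular 12-gon, circumradius r=2.5; the cube at (2.5, 11.5) (footprint 12.5×28) is included at this height; the r=2 cylinder at (12.5, 14) contributes a regular 12-gon of circumradius 2; Subtracting the remaining from the first: starting from the r=2.5 cylinder, the 12.5×28 cube at (2.5, 11.5) misses the remaining region (no effect); the r=2 cylinder at (12.5, 14) misses the remaining region (no effect) — 1 connected region; (rotated 20° about Z; rotation is an isometry so areas/perimeters/island counts are preserved). Overall, the cross-section is a single solid region. Undo the 20° rotation: the query point maps to (0.854, -1.162) in the un-rotated model frame. The nearest boundary edge runs (2.17, -1.25)→(1.25, -2.17); distance from the point to it = 0.99 mm. The point is inside the cross-section and 0.99 mm from the nearest boundary — more than the 0.5 mm shell width (2 × 0.25), so it's in the infill interior.

infill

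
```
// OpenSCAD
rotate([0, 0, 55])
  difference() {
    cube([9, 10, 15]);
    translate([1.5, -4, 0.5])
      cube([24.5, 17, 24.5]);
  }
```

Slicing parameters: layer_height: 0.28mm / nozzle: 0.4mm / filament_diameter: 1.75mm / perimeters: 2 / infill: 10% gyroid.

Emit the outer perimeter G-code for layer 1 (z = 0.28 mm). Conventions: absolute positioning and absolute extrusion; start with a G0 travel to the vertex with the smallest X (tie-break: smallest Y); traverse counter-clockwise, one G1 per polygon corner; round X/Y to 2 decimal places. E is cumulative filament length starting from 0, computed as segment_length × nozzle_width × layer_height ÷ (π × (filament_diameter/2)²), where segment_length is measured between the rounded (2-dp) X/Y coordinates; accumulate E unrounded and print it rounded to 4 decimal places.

At z = 0.28 mm: the 9×10 cube contributes its full rectangle; the cube at (1.5, -4) is absent (z outside [0.5, 25]); After the difference (first − rest): none of the subtracted shapes is present at this height, so the 9×10 cube is unchanged — 1 connected region; (rotated 55° about Z; rotation is an isometry so areas/perimeters/island counts are preserved). The outline is a single polygon with 4 vertices. Extrusion per mm of travel: 0.4 × 0.28 / (π × 0.875²) = 0.046564. Accumulating E over each segment gives final E = 1.7693.

G0 X-8.19 Y5.74 Z0.28
G1 X0.00 Y0.00 E0.4657
G1 X5.16 Y7.37 E0.8846
G1 X-3.03 Y13.11 E1.3503
G1 X-8.19 Y5.74 E1.7693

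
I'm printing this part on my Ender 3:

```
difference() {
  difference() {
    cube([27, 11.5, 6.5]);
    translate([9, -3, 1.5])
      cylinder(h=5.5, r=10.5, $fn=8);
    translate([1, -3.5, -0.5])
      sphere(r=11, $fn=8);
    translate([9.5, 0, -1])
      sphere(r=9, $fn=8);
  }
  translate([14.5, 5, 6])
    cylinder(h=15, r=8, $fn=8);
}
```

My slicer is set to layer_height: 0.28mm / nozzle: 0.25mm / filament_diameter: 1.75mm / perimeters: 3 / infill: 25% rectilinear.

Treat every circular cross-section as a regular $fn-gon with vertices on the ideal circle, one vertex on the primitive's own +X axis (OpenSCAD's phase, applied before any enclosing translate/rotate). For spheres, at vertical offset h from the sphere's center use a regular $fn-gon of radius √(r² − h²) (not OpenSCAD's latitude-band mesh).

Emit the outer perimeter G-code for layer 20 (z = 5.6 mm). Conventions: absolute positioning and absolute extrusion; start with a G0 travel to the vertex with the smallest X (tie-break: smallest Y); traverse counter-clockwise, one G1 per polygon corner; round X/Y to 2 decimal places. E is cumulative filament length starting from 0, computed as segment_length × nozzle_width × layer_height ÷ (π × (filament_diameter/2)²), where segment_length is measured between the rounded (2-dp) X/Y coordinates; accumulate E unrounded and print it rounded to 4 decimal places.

G0 X0.00 Y5.24 Z5.60
G1 X1.00 Y5.65 E0.0315
G1 X2.77 Y4.92 E0.0872
G1 X9.00 Y7.50 E0.2834
G1 X16.42 Y4.42 E0.5172
G1 X18.26 Y0.00 E0.6566
G1 X27.00 Y0.00 E0.9109
G1 X27.00 Y11.50 E1.2456
G1 X0.00 Y11.50 E2.0314
G1 X0.00 Y5.24 E2.2135

At z = 5.6 mm: the cube is present — its section is the full 27×11.5 rectangle; the r=10.5 cylinder at (9, -3) gives a regular 8-gon of circumradius 10.5 (constant along its height); the r=11 sphere at (1, -3.5) slices to a regular 8-gon of circumradius 9.154 (√(r²−h²) with h=6.1 from center); the r=9 sphere at (9.5, 0) contributes a regular 8-gon of circumradius √(9²−6.6²) = 6.119; Subtracting the remaining from the first: starting from the 27×11.5 cube, the r=10.5 cylinder at (9, -3) partially overlaps it — only the 96.57 mm² overlap (of its 311.83 mm²) is removed, clipping the outline; the r=11 sphere at (1, -3.5) partially overlaps it — only the 5.25 mm² overlap (of its 236.99 mm²) is removed, clipping the outline; the r=9 sphere at (9.5, 0) misses the remaining region (no effect) — 1 connected region; the cylinder at (14.5, 5) is absent (z outside [6, 21]); Taking the first minus the rest: none of the subtracted shapes is present at this height, so that combined region is unchanged — 1 connected region. The outline is a single polygon with 9 vertices. Extrusion per mm of travel: 0.25 × 0.28 / (π × 0.875²) = 0.029103. Accumulating E over each segment gives final E = 2.2135.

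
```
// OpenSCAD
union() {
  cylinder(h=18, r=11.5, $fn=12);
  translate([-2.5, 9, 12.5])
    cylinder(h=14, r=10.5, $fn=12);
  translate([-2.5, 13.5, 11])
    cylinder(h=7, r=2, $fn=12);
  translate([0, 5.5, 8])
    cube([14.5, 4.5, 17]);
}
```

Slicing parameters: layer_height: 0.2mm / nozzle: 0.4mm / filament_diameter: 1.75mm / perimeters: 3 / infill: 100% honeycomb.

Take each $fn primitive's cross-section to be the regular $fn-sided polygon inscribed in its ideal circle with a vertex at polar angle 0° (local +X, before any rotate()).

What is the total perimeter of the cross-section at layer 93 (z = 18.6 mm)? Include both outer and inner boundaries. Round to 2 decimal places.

At z = 18.6 mm: the cylinder does not reach this height (z outside [0, 18]); the r=10.5 cylinder at (-2.5, 9) gives a regular 12-gon of circumradius 10.5 (constant along its height) (perimeter = 2·12·10.500·sin(180°/12) = 65.22 mm); the cylinder at (-2.5, 13.5) does not reach this height (z outside [11, 18]); the cube at (0, 5.5) is present — its section is the full 14.5×4.5 rectangle (perimeter 38.00 mm); Taking the union: the regions partially overlap (shared area 34.22 mm²), so the edge portions inside another operand are dropped and the merged outline is re-measured after clipping — boundary = 79.27 mm. Overall, the cross-section is a single solid region. Total boundary length (outer) = 79.27 mm.

79.27 mm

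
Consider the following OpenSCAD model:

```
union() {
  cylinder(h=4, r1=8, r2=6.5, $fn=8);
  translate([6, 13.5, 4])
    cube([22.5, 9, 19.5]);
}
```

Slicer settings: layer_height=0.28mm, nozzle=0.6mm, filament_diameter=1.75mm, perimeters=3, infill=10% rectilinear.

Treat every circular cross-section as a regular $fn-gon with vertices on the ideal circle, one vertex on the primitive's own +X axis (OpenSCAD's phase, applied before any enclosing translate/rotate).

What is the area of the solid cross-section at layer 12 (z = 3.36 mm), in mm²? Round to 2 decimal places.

128.49 mm²

At z = 3.36 mm: the cone (r1=8→r2=6.5) has section circumradius 6.740 here — a regular 8-gon (area = (8/2)·6.740²·sin(360°/8) = 128.49 mm²); the cube at (6, 13.5) is not intersected at this z (z outside [4, 23.5]); Combining (union): only the cone is present, so the union is just that shape — area = 128.49 mm². Overall, the cross-section is a single solid region. Net area = 128.49 mm².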